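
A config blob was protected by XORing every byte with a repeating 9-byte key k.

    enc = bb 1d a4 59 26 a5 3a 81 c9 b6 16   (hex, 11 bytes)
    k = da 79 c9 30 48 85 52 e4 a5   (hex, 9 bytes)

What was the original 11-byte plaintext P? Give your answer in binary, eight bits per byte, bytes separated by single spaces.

01100001 01100100 01101101 01101001 01101110 00100000 01101000 01100101 01101100 01101100 01101111

The 9-byte key repeats, so the effective keystream is da 79 c9 30 48 85 52 e4 a5 da 79.
byte 0: bb xor da = 61
byte 1: 1d xor 79 = 64
byte 2: a4 xor c9 = 6d
byte 3: 59 xor 30 = 69
byte 4: 26 xor 48 = 6e
byte 5: a5 xor 85 = 20
byte 6: 3a xor 52 = 68
byte 7: 81 xor e4 = 65
byte 8: c9 xor a5 = 6c
byte 9: b6 xor da = 6c
byte 10: 16 xor 79 = 6f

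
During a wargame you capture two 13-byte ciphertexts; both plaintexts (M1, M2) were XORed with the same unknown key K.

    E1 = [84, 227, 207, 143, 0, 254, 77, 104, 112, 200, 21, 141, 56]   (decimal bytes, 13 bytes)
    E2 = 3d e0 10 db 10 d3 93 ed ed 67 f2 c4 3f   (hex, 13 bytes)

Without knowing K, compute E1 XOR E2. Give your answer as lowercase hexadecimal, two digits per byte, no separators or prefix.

E1 ⊕ E2 = (M1 ⊕ K) ⊕ (M2 ⊕ K) = M1 ⊕ M2 — the shared key cancels under XOR.
byte 0: 54 ⊕ 3d = 69
byte 1: e3 ⊕ e0 = 03
byte 2: cf ⊕ 10 = df
byte 3: 8f ⊕ db = 54
byte 4: 00 ⊕ 10 = 10
byte 5: fe ⊕ d3 = 2d
byte 6: 4d ⊕ 93 = de
byte 7: 68 ⊕ ed = 85
byte 8: 70 ⊕ ed = 9d
byte 9: c8 ⊕ 67 = af
byte 10: 15 ⊕ f2 = e7
byte 11: 8d ⊕ c4 = 49
byte 12: 38 ⊕ 3f = 07

6903df54102dde859dafe74907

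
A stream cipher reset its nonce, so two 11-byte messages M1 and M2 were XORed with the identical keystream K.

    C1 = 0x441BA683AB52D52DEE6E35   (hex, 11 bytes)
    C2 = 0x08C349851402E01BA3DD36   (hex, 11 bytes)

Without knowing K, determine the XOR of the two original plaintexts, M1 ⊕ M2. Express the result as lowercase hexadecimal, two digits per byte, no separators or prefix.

C1 ⊕ C2 = (M1 ⊕ K) ⊕ (M2 ⊕ K) = M1 ⊕ M2 — the shared key cancels under XOR.
byte 0: 44 ^ 08 = 4c
byte 1: 1b ^ c3 = d8
byte 2: a6 ^ 49 = ef
byte 3: 83 ^ 85 = 06
byte 4: ab ^ 14 = bf
byte 5: 52 ^ 02 = 50
byte 6: d5 ^ e0 = 35
byte 7: 2d ^ 1b = 36
byte 8: ee ^ a3 = 4d
byte 9: 6e ^ dd = b3
byte 10: 35 ^ 36 = 03

4cd8ef06bf5035364db303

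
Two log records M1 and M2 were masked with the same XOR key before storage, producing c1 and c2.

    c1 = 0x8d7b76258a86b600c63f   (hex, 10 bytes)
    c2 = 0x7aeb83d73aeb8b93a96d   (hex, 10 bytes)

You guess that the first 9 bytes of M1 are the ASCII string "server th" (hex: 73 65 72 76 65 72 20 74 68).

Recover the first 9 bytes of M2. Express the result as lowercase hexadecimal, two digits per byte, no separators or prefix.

First, c1 ⊕ c2 = (M1 ⊕ K) ⊕ (M2 ⊕ K) = M1 ⊕ M2, so the key drops out. Then M2 = (M1 ⊕ M2) ⊕ M1 over the first 9 bytes.
byte 0: (8d ^ 7a) ^ 73 = f7 ^ 73 = 84
byte 1: (7b ^ eb) ^ 65 = 90 ^ 65 = f5
byte 2: (76 ^ 83) ^ 72 = f5 ^ 72 = 87
byte 3: (25 ^ d7) ^ 76 = f2 ^ 76 = 84
byte 4: (8a ^ 3a) ^ 65 = b0 ^ 65 = d5
byte 5: (86 ^ eb) ^ 72 = 6d ^ 72 = 1f
byte 6: (b6 ^ 8b) ^ 20 = 3d ^ 20 = 1d
byte 7: (00 ^ 93) ^ 74 = 93 ^ 74 = e7
byte 8: (c6 ^ a9) ^ 68 = 6f ^ 68 = 07

84f58784d51f1de707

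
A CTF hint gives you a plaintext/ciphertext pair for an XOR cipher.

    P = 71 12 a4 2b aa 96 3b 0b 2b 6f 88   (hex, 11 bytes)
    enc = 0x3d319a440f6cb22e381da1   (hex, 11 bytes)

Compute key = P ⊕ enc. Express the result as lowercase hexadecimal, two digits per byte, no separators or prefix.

Since enc = P ⊕ key, XORing both sides with P gives key = P ⊕ enc.
71 ⊕ 3d = 4c
12 ⊕ 31 = 23
a4 ⊕ 9a = 3e
2b ⊕ 44 = 6f
aa ⊕ 0f = a5
96 ⊕ 6c = fa
3b ⊕ b2 = 89
0b ⊕ 2e = 25
2b ⊕ 38 = 13
6f ⊕ 1d = 72
88 ⊕ a1 = 29

4c233e6fa5fa8925137229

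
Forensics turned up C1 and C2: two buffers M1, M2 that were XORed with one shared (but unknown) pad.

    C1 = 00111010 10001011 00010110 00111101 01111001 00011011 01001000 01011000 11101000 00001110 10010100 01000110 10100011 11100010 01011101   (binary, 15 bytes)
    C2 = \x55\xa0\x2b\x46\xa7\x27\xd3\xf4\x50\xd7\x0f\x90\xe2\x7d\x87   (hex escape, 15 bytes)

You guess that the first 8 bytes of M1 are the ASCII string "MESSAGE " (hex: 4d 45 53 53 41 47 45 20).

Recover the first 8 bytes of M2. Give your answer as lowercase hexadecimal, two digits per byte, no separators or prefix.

First, C1 ⊕ C2 = (M1 ⊕ K) ⊕ (M2 ⊕ K) = M1 ⊕ M2, so the key drops out. Then M2 = (M1 ⊕ M2) ⊕ M1 over the first 8 bytes.
byte 0: (3a xor 55) xor 4d = 6f xor 4d = 22
byte 1: (8b xor a0) xor 45 = 2b xor 45 = 6e
byte 2: (16 xor 2b) xor 53 = 3d xor 53 = 6e
byte 3: (3d xor 46) xor 53 = 7b xor 53 = 28
byte 4: (79 xor a7) xor 41 = de xor 41 = 9f
byte 5: (1b xor 27) xor 47 = 3c xor 47 = 7b
byte 6: (48 xor d3) xor 45 = 9b xor 45 = de
byte 7: (58 xor f4) xor 20 = ac xor 20 = 8c

226e6e289f7bde8c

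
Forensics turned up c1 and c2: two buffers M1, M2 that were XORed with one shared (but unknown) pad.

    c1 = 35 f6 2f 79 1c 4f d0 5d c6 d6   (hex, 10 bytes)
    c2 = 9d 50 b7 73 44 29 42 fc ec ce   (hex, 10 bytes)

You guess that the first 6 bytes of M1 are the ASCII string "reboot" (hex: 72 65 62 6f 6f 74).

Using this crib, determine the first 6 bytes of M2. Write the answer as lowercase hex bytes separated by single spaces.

da c3 fa 65 37 12

First, c1 ⊕ c2 = (M1 ⊕ K) ⊕ (M2 ⊕ K) = M1 ⊕ M2, so the key drops out. Then M2 = (M1 ⊕ M2) ⊕ M1 over the first 6 bytes.
byte 0: (35 ^ 9d) ^ 72 = a8 ^ 72 = da
byte 1: (f6 ^ 50) ^ 65 = a6 ^ 65 = c3
byte 2: (2f ^ b7) ^ 62 = 98 ^ 62 = fa
byte 3: (79 ^ 73) ^ 6f = 0a ^ 6f = 65
byte 4: (1c ^ 44) ^ 6f = 58 ^ 6f = 37
byte 5: (4f ^ 29) ^ 74 = 66 ^ 74 = 12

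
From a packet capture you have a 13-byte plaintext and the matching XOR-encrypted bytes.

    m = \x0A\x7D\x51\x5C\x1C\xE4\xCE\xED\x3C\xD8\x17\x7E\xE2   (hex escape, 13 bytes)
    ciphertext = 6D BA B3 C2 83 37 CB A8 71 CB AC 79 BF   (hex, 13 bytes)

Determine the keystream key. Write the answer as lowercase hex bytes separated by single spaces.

67 c7 e2 9e 9f d3 05 45 4d 13 bb 07 5d

Since ciphertext = m ⊕ key, XORing both sides with m gives key = m ⊕ ciphertext.
0a XOR 6d = 67
7d XOR ba = c7
51 XOR b3 = e2
5c XOR c2 = 9e
1c XOR 83 = 9f
e4 XOR 37 = d3
ce XOR cb = 05
ed XOR a8 = 45
3c XOR 71 = 4d
d8 XOR cb = 13
17 XOR ac = bb
7e XOR 79 = 07
e2 XOR bf = 5d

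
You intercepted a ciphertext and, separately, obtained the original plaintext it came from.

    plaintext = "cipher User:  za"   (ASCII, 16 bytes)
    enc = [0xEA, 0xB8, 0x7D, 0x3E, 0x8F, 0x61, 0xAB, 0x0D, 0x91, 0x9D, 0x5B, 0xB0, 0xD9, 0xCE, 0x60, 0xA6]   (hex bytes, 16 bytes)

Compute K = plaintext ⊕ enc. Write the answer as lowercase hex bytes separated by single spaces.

89 d1 0d 56 ea 13 8b 58 e2 f8 29 8a f9 ee 1a c7

Since enc = plaintext ⊕ K, XORing both sides with plaintext gives K = plaintext ⊕ enc.
byte 0:  99 xor 234 = 137
byte 1: 105 xor 184 = 209
byte 2: 112 xor 125 =  13
byte 3: 104 xor  62 =  86
byte 4: 101 xor 143 = 234
byte 5: 114 xor  97 =  19
byte 6:  32 xor 171 = 139
byte 7:  85 xor  13 =  88
byte 8: 115 xor 145 = 226
byte 9: 101 xor 157 = 248
byte 10: 114 xor  91 =  41
byte 11:  58 xor 176 = 138
byte 12:  32 xor 217 = 249
byte 13:  32 xor 206 = 238
byte 14: 122 xor  96 =  26
byte 15:  97 xor 166 = 199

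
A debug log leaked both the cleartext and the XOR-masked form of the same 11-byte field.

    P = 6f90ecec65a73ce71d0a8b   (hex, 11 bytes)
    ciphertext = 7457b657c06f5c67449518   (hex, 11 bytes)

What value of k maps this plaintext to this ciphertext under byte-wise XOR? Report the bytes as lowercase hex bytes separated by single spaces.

1b c7 5a bb a5 c8 60 80 59 9f 93

Since ciphertext = P ⊕ k, XORing both sides with P gives k = P ⊕ ciphertext.
111 ^ 116 =  27
144 ^  87 = 199
236 ^ 182 =  90
236 ^  87 = 187
101 ^ 192 = 165
167 ^ 111 = 200
 60 ^  92 =  96
231 ^ 103 = 128
 29 ^  68 =  89
 10 ^ 149 = 159
139 ^  24 = 147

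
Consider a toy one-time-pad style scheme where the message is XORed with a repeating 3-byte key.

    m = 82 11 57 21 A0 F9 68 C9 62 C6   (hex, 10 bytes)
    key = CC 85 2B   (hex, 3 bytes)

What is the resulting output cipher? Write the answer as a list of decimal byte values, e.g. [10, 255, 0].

[78, 148, 124, 237, 37, 210, 164, 76, 73, 10]

The 3-byte key repeats, so the effective keystream is cc 85 2b cc 85 2b cc 85 2b cc.
byte 0: 130 XOR 204 =  78
byte 1:  17 XOR 133 = 148
byte 2:  87 XOR  43 = 124
byte 3:  33 XOR 204 = 237
byte 4: 160 XOR 133 =  37
byte 5: 249 XOR  43 = 210
byte 6: 104 XOR 204 = 164
byte 7: 201 XOR 133 =  76
byte 8:  98 XOR  43 =  73
byte 9: 198 XOR 204 =  10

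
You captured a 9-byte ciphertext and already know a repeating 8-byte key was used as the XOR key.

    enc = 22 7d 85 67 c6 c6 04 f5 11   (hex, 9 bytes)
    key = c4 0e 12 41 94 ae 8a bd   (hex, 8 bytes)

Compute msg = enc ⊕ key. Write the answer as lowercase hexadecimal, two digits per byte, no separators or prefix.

e673972652688e48d5

The 8-byte key repeats, so the effective keystream is c4 0e 12 41 94 ae 8a bd c4.
byte 0: 22 ^ c4 = e6
byte 1: 7d ^ 0e = 73
byte 2: 85 ^ 12 = 97
byte 3: 67 ^ 41 = 26
byte 4: c6 ^ 94 = 52
byte 5: c6 ^ ae = 68
byte 6: 04 ^ 8a = 8e
byte 7: f5 ^ bd = 48
byte 8: 11 ^ c4 = d5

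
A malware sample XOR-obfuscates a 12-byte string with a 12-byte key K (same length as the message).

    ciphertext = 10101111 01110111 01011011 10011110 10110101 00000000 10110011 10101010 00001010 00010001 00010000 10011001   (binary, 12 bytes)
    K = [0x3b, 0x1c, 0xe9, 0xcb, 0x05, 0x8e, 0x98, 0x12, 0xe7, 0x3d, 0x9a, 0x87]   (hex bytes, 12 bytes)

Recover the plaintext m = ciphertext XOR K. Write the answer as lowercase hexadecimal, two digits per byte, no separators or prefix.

XOR is its own inverse, so applying the key byte-wise gives the result directly.
af ⊕ 3b = 94
77 ⊕ 1c = 6b
5b ⊕ e9 = b2
9e ⊕ cb = 55
b5 ⊕ 05 = b0
00 ⊕ 8e = 8e
b3 ⊕ 98 = 2b
aa ⊕ 12 = b8
0a ⊕ e7 = ed
11 ⊕ 3d = 2c
10 ⊕ 9a = 8a
99 ⊕ 87 = 1e

946bb255b08e2bb8ed2c8a1e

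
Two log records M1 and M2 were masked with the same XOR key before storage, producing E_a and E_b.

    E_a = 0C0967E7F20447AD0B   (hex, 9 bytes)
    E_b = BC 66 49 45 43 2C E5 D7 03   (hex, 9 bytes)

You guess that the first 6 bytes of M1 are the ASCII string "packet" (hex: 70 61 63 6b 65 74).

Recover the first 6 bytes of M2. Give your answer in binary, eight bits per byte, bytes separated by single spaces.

First, E_a ⊕ E_b = (M1 ⊕ K) ⊕ (M2 ⊕ K) = M1 ⊕ M2, so the key drops out. Then M2 = (M1 ⊕ M2) ⊕ M1 over the first 6 bytes.
byte 0: (0c ^ bc) ^ 70 = b0 ^ 70 = c0
byte 1: (09 ^ 66) ^ 61 = 6f ^ 61 = 0e
byte 2: (67 ^ 49) ^ 63 = 2e ^ 63 = 4d
byte 3: (e7 ^ 45) ^ 6b = a2 ^ 6b = c9
byte 4: (f2 ^ 43) ^ 65 = b1 ^ 65 = d4
byte 5: (04 ^ 2c) ^ 74 = 28 ^ 74 = 5c

11000000 00001110 01001101 11001001 11010100 01011100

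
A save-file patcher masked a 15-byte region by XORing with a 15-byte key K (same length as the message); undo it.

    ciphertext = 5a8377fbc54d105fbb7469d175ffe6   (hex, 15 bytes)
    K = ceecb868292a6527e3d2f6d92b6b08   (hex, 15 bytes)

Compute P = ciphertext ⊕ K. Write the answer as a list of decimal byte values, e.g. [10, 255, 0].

XOR is its own inverse, so applying the key byte-wise gives the result directly.
5a XOR ce = 94
83 XOR ec = 6f
77 XOR b8 = cf
fb XOR 68 = 93
c5 XOR 29 = ec
4d XOR 2a = 67
10 XOR 65 = 75
5f XOR 27 = 78
bb XOR e3 = 58
74 XOR d2 = a6
69 XOR f6 = 9f
d1 XOR d9 = 08
75 XOR 2b = 5e
ff XOR 6b = 94
e6 XOR 08 = ee

[148, 111, 207, 147, 236, 103, 117, 120, 88, 166, 159, 8, 94, 148, 238]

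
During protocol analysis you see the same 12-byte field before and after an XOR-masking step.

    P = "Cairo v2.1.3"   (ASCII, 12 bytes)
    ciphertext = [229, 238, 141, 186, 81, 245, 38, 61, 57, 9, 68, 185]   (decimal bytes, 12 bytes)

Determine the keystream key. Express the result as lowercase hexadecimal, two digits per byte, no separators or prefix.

Since ciphertext = P ⊕ key, XORing both sides with P gives key = P ⊕ ciphertext.
byte 0: 01000011 XOR 11100101 = 10100110
byte 1: 01100001 XOR 11101110 = 10001111
byte 2: 01101001 XOR 10001101 = 11100100
byte 3: 01110010 XOR 10111010 = 11001000
byte 4: 01101111 XOR 01010001 = 00111110
byte 5: 00100000 XOR 11110101 = 11010101
byte 6: 01110110 XOR 00100110 = 01010000
byte 7: 00110010 XOR 00111101 = 00001111
byte 8: 00101110 XOR 00111001 = 00010111
byte 9: 00110001 XOR 00001001 = 00111000
byte 10: 00101110 XOR 01000100 = 01101010
byte 11: 00110011 XOR 10111001 = 10001010

a68fe4c83ed5500f17386a8a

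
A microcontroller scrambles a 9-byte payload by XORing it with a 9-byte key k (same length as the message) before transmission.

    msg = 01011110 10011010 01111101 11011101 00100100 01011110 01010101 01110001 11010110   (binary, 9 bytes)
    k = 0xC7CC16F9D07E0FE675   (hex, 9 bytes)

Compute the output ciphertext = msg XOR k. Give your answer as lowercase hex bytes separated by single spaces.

99 56 6b 24 f4 20 5a 97 a3

XOR is its own inverse, so applying the key byte-wise gives the result directly.
byte 0:  94 XOR 199 = 153
byte 1: 154 XOR 204 =  86
byte 2: 125 XOR  22 = 107
byte 3: 221 XOR 249 =  36
byte 4:  36 XOR 208 = 244
byte 5:  94 XOR 126 =  32
byte 6:  85 XOR  15 =  90
byte 7: 113 XOR 230 = 151
byte 8: 214 XOR 117 = 163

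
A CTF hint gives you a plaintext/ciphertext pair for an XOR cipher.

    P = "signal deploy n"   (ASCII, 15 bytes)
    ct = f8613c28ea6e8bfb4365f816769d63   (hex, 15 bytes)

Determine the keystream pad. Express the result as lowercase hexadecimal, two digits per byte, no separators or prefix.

8b085b468b02ab9f261594790fbd0d

Since ct = P ⊕ pad, XORing both sides with P gives pad = P ⊕ ct.
73 XOR f8 = 8b
69 XOR 61 = 08
67 XOR 3c = 5b
6e XOR 28 = 46
61 XOR ea = 8b
6c XOR 6e = 02
20 XOR 8b = ab
64 XOR fb = 9f
65 XOR 43 = 26
70 XOR 65 = 15
6c XOR f8 = 94
6f XOR 16 = 79
79 XOR 76 = 0f
20 XOR 9d = bd
6e XOR 63 = 0d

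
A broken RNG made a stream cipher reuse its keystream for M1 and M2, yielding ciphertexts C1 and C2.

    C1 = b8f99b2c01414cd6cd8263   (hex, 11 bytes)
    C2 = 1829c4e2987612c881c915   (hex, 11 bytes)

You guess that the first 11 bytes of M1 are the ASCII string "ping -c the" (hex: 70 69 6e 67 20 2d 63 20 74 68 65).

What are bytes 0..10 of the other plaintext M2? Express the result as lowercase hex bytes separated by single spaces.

d0 b9 31 a9 b9 1a 3d 3e 38 23 13

First, C1 ⊕ C2 = (M1 ⊕ K) ⊕ (M2 ⊕ K) = M1 ⊕ M2, so the key drops out. Then M2 = (M1 ⊕ M2) ⊕ M1 over the first 11 bytes.
byte 0: (b8 ^ 18) ^ 70 = a0 ^ 70 = d0
byte 1: (f9 ^ 29) ^ 69 = d0 ^ 69 = b9
byte 2: (9b ^ c4) ^ 6e = 5f ^ 6e = 31
byte 3: (2c ^ e2) ^ 67 = ce ^ 67 = a9
byte 4: (01 ^ 98) ^ 20 = 99 ^ 20 = b9
byte 5: (41 ^ 76) ^ 2d = 37 ^ 2d = 1a
byte 6: (4c ^ 12) ^ 63 = 5e ^ 63 = 3d
byte 7: (d6 ^ c8) ^ 20 = 1e ^ 20 = 3e
byte 8: (cd ^ 81) ^ 74 = 4c ^ 74 = 38
byte 9: (82 ^ c9) ^ 68 = 4b ^ 68 = 23
byte 10: (63 ^ 15) ^ 65 = 76 ^ 65 = 13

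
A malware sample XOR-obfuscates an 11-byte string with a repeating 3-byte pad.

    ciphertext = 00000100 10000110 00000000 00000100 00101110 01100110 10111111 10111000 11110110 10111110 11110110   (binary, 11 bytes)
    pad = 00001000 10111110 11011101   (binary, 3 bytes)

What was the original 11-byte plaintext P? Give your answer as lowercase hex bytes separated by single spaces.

0c 38 dd 0c 90 bb b7 06 2b b6 48

The 3-byte key repeats, so the effective keystream is 08 be dd 08 be dd 08 be dd 08 be.
byte 0: 00000100 ^ 00001000 = 00001100
byte 1: 10000110 ^ 10111110 = 00111000
byte 2: 00000000 ^ 11011101 = 11011101
byte 3: 00000100 ^ 00001000 = 00001100
byte 4: 00101110 ^ 10111110 = 10010000
byte 5: 01100110 ^ 11011101 = 10111011
byte 6: 10111111 ^ 00001000 = 10110111
byte 7: 10111000 ^ 10111110 = 00000110
byte 8: 11110110 ^ 11011101 = 00101011
byte 9: 10111110 ^ 00001000 = 10110110
byte 10: 11110110 ^ 10111110 = 01001000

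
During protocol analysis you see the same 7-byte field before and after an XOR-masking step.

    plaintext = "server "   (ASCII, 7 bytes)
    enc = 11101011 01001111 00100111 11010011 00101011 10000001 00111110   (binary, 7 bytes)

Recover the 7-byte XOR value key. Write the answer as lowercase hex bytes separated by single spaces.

98 2a 55 a5 4e f3 1e

Since enc = plaintext ⊕ key, XORing both sides with plaintext gives key = plaintext ⊕ enc.
01110011 ^ 11101011 = 10011000
01100101 ^ 01001111 = 00101010
01110010 ^ 00100111 = 01010101
01110110 ^ 11010011 = 10100101
01100101 ^ 00101011 = 01001110
01110010 ^ 10000001 = 11110011
00100000 ^ 00111110 = 00011110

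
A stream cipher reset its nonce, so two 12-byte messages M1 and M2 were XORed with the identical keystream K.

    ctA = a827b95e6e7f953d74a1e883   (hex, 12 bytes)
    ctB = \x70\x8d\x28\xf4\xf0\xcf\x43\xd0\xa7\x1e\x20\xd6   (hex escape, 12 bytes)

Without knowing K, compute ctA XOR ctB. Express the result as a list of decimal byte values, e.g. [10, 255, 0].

ctA ⊕ ctB = (M1 ⊕ K) ⊕ (M2 ⊕ K) = M1 ⊕ M2 — the shared key cancels under XOR.
byte 0: a8 XOR 70 = d8
byte 1: 27 XOR 8d = aa
byte 2: b9 XOR 28 = 91
byte 3: 5e XOR f4 = aa
byte 4: 6e XOR f0 = 9e
byte 5: 7f XOR cf = b0
byte 6: 95 XOR 43 = d6
byte 7: 3d XOR d0 = ed
byte 8: 74 XOR a7 = d3
byte 9: a1 XOR 1e = bf
byte 10: e8 XOR 20 = c8
byte 11: 83 XOR d6 = 55

[216, 170, 145, 170, 158, 176, 214, 237, 211, 191, 200, 85]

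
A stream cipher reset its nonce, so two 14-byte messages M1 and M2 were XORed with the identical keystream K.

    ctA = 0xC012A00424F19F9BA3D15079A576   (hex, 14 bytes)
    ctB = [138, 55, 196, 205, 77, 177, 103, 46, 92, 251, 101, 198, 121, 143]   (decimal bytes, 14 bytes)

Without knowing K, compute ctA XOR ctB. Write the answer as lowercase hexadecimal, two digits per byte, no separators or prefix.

4a2564c96940f8b5ff2a35bfdcf9

ctA ⊕ ctB = (M1 ⊕ K) ⊕ (M2 ⊕ K) = M1 ⊕ M2 — the shared key cancels under XOR.
c0 XOR 8a = 4a
12 XOR 37 = 25
a0 XOR c4 = 64
04 XOR cd = c9
24 XOR 4d = 69
f1 XOR b1 = 40
9f XOR 67 = f8
9b XOR 2e = b5
a3 XOR 5c = ff
d1 XOR fb = 2a
50 XOR 65 = 35
79 XOR c6 = bf
a5 XOR 79 = dc
76 XOR 8f = f9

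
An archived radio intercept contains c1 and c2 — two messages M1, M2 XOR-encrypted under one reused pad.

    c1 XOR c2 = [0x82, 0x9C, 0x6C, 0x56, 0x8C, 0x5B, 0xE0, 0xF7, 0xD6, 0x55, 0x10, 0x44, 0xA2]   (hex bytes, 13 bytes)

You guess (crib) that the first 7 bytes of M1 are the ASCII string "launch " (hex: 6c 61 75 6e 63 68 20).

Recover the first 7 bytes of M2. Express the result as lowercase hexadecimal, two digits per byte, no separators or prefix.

eefd1938ef33c0

Since c1 ⊕ c2 = M1 ⊕ M2, XORing with the guessed M1 bytes yields the corresponding M2 bytes: M2 = (c1 ⊕ c2) ⊕ M1.
byte 0: 82 ^ 6c = ee
byte 1: 9c ^ 61 = fd
byte 2: 6c ^ 75 = 19
byte 3: 56 ^ 6e = 38
byte 4: 8c ^ 63 = ef
byte 5: 5b ^ 68 = 33
byte 6: e0 ^ 20 = c0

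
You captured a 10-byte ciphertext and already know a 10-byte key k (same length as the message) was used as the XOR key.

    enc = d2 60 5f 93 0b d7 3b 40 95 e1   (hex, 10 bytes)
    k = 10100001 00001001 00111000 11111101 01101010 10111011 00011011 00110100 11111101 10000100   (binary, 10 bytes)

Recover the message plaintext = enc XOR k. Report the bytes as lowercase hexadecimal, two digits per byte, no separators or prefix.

7369676e616c20746865

XOR is its own inverse, so applying the key byte-wise gives the result directly.
d2 XOR a1 = 73
60 XOR 09 = 69
5f XOR 38 = 67
93 XOR fd = 6e
0b XOR 6a = 61
d7 XOR bb = 6c
3b XOR 1b = 20
40 XOR 34 = 74
95 XOR fd = 68
e1 XOR 84 = 65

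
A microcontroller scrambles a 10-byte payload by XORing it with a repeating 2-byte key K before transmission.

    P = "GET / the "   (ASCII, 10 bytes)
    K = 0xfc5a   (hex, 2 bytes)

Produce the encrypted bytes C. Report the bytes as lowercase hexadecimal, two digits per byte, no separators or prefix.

The 2-byte key repeats, so the effective keystream is fc 5a fc 5a fc 5a fc 5a fc 5a.
byte 0:  71 ⊕ 252 = 187
byte 1:  69 ⊕  90 =  31
byte 2:  84 ⊕ 252 = 168
byte 3:  32 ⊕  90 = 122
byte 4:  47 ⊕ 252 = 211
byte 5:  32 ⊕  90 = 122
byte 6: 116 ⊕ 252 = 136
byte 7: 104 ⊕  90 =  50
byte 8: 101 ⊕ 252 = 153
byte 9:  32 ⊕  90 = 122

bb1fa87ad37a8832997a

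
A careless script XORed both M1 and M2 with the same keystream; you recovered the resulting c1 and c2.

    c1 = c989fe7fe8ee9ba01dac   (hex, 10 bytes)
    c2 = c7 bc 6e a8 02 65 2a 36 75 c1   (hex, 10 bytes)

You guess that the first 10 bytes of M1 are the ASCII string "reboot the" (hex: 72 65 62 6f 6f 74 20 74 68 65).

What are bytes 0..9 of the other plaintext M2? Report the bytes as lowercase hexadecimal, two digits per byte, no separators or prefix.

7c50f2b885ff91e20008

First, c1 ⊕ c2 = (M1 ⊕ K) ⊕ (M2 ⊕ K) = M1 ⊕ M2, so the key drops out. Then M2 = (M1 ⊕ M2) ⊕ M1 over the first 10 bytes.
byte 0: (c9 xor c7) xor 72 = 0e xor 72 = 7c
byte 1: (89 xor bc) xor 65 = 35 xor 65 = 50
byte 2: (fe xor 6e) xor 62 = 90 xor 62 = f2
byte 3: (7f xor a8) xor 6f = d7 xor 6f = b8
byte 4: (e8 xor 02) xor 6f = ea xor 6f = 85
byte 5: (ee xor 65) xor 74 = 8b xor 74 = ff
byte 6: (9b xor 2a) xor 20 = b1 xor 20 = 91
byte 7: (a0 xor 36) xor 74 = 96 xor 74 = e2
byte 8: (1d xor 75) xor 68 = 68 xor 68 = 00
byte 9: (ac xor c1) xor 65 = 6d xor 65 = 08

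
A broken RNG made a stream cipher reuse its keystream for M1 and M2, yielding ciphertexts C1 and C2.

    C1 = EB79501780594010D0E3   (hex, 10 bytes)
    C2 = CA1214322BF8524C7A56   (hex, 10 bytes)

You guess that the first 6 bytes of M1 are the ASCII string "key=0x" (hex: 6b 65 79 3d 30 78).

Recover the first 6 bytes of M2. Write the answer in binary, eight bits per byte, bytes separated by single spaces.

First, C1 ⊕ C2 = (M1 ⊕ K) ⊕ (M2 ⊕ K) = M1 ⊕ M2, so the key drops out. Then M2 = (M1 ⊕ M2) ⊕ M1 over the first 6 bytes.
byte 0: (eb ⊕ ca) ⊕ 6b = 21 ⊕ 6b = 4a
byte 1: (79 ⊕ 12) ⊕ 65 = 6b ⊕ 65 = 0e
byte 2: (50 ⊕ 14) ⊕ 79 = 44 ⊕ 79 = 3d
byte 3: (17 ⊕ 32) ⊕ 3d = 25 ⊕ 3d = 18
byte 4: (80 ⊕ 2b) ⊕ 30 = ab ⊕ 30 = 9b
byte 5: (59 ⊕ f8) ⊕ 78 = a1 ⊕ 78 = d9

01001010 00001110 00111101 00011000 10011011 11011001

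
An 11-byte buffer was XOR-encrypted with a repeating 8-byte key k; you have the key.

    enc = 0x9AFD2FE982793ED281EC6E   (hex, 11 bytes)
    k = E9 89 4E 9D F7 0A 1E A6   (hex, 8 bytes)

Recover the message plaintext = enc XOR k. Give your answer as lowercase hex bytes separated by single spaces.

The 8-byte key repeats, so the effective keystream is e9 89 4e 9d f7 0a 1e a6 e9 89 4e.
byte 0: 9a ^ e9 = 73
byte 1: fd ^ 89 = 74
byte 2: 2f ^ 4e = 61
byte 3: e9 ^ 9d = 74
byte 4: 82 ^ f7 = 75
byte 5: 79 ^ 0a = 73
byte 6: 3e ^ 1e = 20
byte 7: d2 ^ a6 = 74
byte 8: 81 ^ e9 = 68
byte 9: ec ^ 89 = 65
byte 10: 6e ^ 4e = 20

73 74 61 74 75 73 20 74 68 65 20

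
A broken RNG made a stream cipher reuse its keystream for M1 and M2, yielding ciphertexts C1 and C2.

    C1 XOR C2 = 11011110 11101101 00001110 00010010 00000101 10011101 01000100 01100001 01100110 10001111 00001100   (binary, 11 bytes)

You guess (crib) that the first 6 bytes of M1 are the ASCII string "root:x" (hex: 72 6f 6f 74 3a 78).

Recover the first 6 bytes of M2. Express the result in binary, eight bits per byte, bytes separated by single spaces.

10101100 10000010 01100001 01100110 00111111 11100101

Since C1 ⊕ C2 = M1 ⊕ M2, XORing with the guessed M1 bytes yields the corresponding M2 bytes: M2 = (C1 ⊕ C2) ⊕ M1.
de xor 72 = ac
ed xor 6f = 82
0e xor 6f = 61
12 xor 74 = 66
05 xor 3a = 3f
9d xor 78 = e5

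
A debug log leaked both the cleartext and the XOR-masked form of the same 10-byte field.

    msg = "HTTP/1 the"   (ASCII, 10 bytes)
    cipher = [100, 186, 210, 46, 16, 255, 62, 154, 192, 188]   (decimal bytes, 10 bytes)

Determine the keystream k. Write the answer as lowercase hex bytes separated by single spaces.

2c ee 86 7e 3f ce 1e ee a8 d9

Since cipher = msg ⊕ k, XORing both sides with msg gives k = msg ⊕ cipher.
48 ^ 64 = 2c
54 ^ ba = ee
54 ^ d2 = 86
50 ^ 2e = 7e
2f ^ 10 = 3f
31 ^ ff = ce
20 ^ 3e = 1e
74 ^ 9a = ee
68 ^ c0 = a8
65 ^ bc = d9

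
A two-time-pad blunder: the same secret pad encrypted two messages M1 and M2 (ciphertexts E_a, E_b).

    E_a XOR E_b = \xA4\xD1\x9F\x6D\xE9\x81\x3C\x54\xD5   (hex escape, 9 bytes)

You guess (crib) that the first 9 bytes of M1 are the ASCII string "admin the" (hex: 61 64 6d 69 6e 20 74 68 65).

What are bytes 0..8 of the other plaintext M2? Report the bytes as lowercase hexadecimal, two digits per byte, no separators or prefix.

Since E_a ⊕ E_b = M1 ⊕ M2, XORing with the guessed M1 bytes yields the corresponding M2 bytes: M2 = (E_a ⊕ E_b) ⊕ M1.
byte 0: a4 XOR 61 = c5
byte 1: d1 XOR 64 = b5
byte 2: 9f XOR 6d = f2
byte 3: 6d XOR 69 = 04
byte 4: e9 XOR 6e = 87
byte 5: 81 XOR 20 = a1
byte 6: 3c XOR 74 = 48
byte 7: 54 XOR 68 = 3c
byte 8: d5 XOR 65 = b0

c5b5f20487a1483cb0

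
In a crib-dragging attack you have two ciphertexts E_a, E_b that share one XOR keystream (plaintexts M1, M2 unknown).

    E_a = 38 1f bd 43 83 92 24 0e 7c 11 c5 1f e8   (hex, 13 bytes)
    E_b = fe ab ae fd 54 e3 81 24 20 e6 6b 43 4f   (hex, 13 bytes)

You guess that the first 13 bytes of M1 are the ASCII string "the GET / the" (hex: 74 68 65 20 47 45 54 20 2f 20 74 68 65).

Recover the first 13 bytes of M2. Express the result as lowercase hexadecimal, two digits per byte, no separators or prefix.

First, E_a ⊕ E_b = (M1 ⊕ K) ⊕ (M2 ⊕ K) = M1 ⊕ M2, so the key drops out. Then M2 = (M1 ⊕ M2) ⊕ M1 over the first 13 bytes.
byte 0: (38 ⊕ fe) ⊕ 74 = c6 ⊕ 74 = b2
byte 1: (1f ⊕ ab) ⊕ 68 = b4 ⊕ 68 = dc
byte 2: (bd ⊕ ae) ⊕ 65 = 13 ⊕ 65 = 76
byte 3: (43 ⊕ fd) ⊕ 20 = be ⊕ 20 = 9e
byte 4: (83 ⊕ 54) ⊕ 47 = d7 ⊕ 47 = 90
byte 5: (92 ⊕ e3) ⊕ 45 = 71 ⊕ 45 = 34
byte 6: (24 ⊕ 81) ⊕ 54 = a5 ⊕ 54 = f1
byte 7: (0e ⊕ 24) ⊕ 20 = 2a ⊕ 20 = 0a
byte 8: (7c ⊕ 20) ⊕ 2f = 5c ⊕ 2f = 73
byte 9: (11 ⊕ e6) ⊕ 20 = f7 ⊕ 20 = d7
byte 10: (c5 ⊕ 6b) ⊕ 74 = ae ⊕ 74 = da
byte 11: (1f ⊕ 43) ⊕ 68 = 5c ⊕ 68 = 34
byte 12: (e8 ⊕ 4f) ⊕ 65 = a7 ⊕ 65 = c2

b2dc769e9034f10a73d7da34c2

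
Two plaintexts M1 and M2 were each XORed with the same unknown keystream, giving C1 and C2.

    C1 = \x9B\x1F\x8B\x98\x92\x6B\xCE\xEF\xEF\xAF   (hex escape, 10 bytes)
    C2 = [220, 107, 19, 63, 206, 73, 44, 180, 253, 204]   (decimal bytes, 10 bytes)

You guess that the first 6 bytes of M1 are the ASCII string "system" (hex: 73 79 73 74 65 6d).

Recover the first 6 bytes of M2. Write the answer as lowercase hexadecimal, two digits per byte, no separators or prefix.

340debd3394f

First, C1 ⊕ C2 = (M1 ⊕ K) ⊕ (M2 ⊕ K) = M1 ⊕ M2, so the key drops out. Then M2 = (M1 ⊕ M2) ⊕ M1 over the first 6 bytes.
byte 0: (9b ^ dc) ^ 73 = 47 ^ 73 = 34
byte 1: (1f ^ 6b) ^ 79 = 74 ^ 79 = 0d
byte 2: (8b ^ 13) ^ 73 = 98 ^ 73 = eb
byte 3: (98 ^ 3f) ^ 74 = a7 ^ 74 = d3
byte 4: (92 ^ ce) ^ 65 = 5c ^ 65 = 39
byte 5: (6b ^ 49) ^ 6d = 22 ^ 6d = 4f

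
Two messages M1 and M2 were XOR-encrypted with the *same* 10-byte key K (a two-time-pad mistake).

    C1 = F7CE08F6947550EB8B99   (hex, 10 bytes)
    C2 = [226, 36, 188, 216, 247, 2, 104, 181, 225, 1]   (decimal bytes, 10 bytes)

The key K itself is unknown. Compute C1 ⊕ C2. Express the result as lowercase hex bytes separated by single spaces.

15 ea b4 2e 63 77 38 5e 6a 98

C1 ⊕ C2 = (M1 ⊕ K) ⊕ (M2 ⊕ K) = M1 ⊕ M2 — the shared key cancels under XOR.
byte 0: f7 xor e2 = 15
byte 1: ce xor 24 = ea
byte 2: 08 xor bc = b4
byte 3: f6 xor d8 = 2e
byte 4: 94 xor f7 = 63
byte 5: 75 xor 02 = 77
byte 6: 50 xor 68 = 38
byte 7: eb xor b5 = 5e
byte 8: 8b xor e1 = 6a
byte 9: 99 xor 01 = 98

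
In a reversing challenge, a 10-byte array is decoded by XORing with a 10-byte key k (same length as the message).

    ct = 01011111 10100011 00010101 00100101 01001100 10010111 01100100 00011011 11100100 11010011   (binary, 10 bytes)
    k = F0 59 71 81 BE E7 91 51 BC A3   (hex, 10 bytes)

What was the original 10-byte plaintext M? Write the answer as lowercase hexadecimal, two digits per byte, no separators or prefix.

affa64a4f270f54a5870

XOR is its own inverse, so applying the key byte-wise gives the result directly.
5f ⊕ f0 = af
a3 ⊕ 59 = fa
15 ⊕ 71 = 64
25 ⊕ 81 = a4
4c ⊕ be = f2
97 ⊕ e7 = 70
64 ⊕ 91 = f5
1b ⊕ 51 = 4a
e4 ⊕ bc = 58
d3 ⊕ a3 = 70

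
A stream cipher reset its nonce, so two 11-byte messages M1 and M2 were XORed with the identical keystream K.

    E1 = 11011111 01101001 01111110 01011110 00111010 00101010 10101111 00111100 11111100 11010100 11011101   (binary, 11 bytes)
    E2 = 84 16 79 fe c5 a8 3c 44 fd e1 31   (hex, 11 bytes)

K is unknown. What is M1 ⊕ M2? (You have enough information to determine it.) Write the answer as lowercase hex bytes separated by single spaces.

5b 7f 07 a0 ff 82 93 78 01 35 ec

E1 ⊕ E2 = (M1 ⊕ K) ⊕ (M2 ⊕ K) = M1 ⊕ M2 — the shared key cancels under XOR.
11011111 ⊕ 10000100 = 01011011
01101001 ⊕ 00010110 = 01111111
01111110 ⊕ 01111001 = 00000111
01011110 ⊕ 11111110 = 10100000
00111010 ⊕ 11000101 = 11111111
00101010 ⊕ 10101000 = 10000010
10101111 ⊕ 00111100 = 10010011
00111100 ⊕ 01000100 = 01111000
11111100 ⊕ 11111101 = 00000001
11010100 ⊕ 11100001 = 00110101
11011101 ⊕ 00110001 = 11101100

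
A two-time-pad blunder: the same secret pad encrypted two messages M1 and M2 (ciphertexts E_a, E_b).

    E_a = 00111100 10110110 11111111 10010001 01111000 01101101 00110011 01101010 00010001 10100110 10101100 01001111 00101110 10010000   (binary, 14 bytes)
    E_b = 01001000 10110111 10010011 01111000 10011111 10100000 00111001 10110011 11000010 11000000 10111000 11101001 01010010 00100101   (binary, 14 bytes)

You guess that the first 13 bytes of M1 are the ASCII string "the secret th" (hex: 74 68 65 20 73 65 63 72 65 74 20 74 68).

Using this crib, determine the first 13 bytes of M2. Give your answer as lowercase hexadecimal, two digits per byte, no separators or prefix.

006909c994a869abb61234d214

First, E_a ⊕ E_b = (M1 ⊕ K) ⊕ (M2 ⊕ K) = M1 ⊕ M2, so the key drops out. Then M2 = (M1 ⊕ M2) ⊕ M1 over the first 13 bytes.
byte 0: (3c xor 48) xor 74 = 74 xor 74 = 00
byte 1: (b6 xor b7) xor 68 = 01 xor 68 = 69
byte 2: (ff xor 93) xor 65 = 6c xor 65 = 09
byte 3: (91 xor 78) xor 20 = e9 xor 20 = c9
byte 4: (78 xor 9f) xor 73 = e7 xor 73 = 94
byte 5: (6d xor a0) xor 65 = cd xor 65 = a8
byte 6: (33 xor 39) xor 63 = 0a xor 63 = 69
byte 7: (6a xor b3) xor 72 = d9 xor 72 = ab
byte 8: (11 xor c2) xor 65 = d3 xor 65 = b6
byte 9: (a6 xor c0) xor 74 = 66 xor 74 = 12
byte 10: (ac xor b8) xor 20 = 14 xor 20 = 34
byte 11: (4f xor e9) xor 74 = a6 xor 74 = d2
byte 12: (2e xor 52) xor 68 = 7c xor 68 = 14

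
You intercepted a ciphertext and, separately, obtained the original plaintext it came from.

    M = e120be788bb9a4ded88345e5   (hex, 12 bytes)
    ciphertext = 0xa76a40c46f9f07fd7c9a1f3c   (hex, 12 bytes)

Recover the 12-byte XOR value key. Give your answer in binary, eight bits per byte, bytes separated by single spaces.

01000110 01001010 11111110 10111100 11100100 00100110 10100011 00100011 10100100 00011001 01011010 11011001

Since ciphertext = M ⊕ key, XORing both sides with M gives key = M ⊕ ciphertext.
e1 XOR a7 = 46
20 XOR 6a = 4a
be XOR 40 = fe
78 XOR c4 = bc
8b XOR 6f = e4
b9 XOR 9f = 26
a4 XOR 07 = a3
de XOR fd = 23
d8 XOR 7c = a4
83 XOR 9a = 19
45 XOR 1f = 5a
e5 XOR 3c = d9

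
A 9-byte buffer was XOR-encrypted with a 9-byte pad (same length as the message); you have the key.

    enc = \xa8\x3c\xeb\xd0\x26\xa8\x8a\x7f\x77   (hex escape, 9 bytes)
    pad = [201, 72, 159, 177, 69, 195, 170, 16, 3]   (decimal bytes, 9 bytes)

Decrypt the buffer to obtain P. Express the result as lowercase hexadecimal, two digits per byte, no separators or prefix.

XOR is its own inverse, so applying the key byte-wise gives the result directly.
a8 ^ c9 = 61
3c ^ 48 = 74
eb ^ 9f = 74
d0 ^ b1 = 61
26 ^ 45 = 63
a8 ^ c3 = 6b
8a ^ aa = 20
7f ^ 10 = 6f
77 ^ 03 = 74

61747461636b206f74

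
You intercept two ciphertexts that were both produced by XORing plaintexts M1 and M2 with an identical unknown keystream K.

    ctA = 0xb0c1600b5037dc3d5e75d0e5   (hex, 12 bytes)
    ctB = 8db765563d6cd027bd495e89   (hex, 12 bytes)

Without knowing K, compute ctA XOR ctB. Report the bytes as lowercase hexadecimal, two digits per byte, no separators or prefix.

3d76055d6d5b0c1ae33c8e6c

ctA ⊕ ctB = (M1 ⊕ K) ⊕ (M2 ⊕ K) = M1 ⊕ M2 — the shared key cancels under XOR.
byte 0: b0 xor 8d = 3d
byte 1: c1 xor b7 = 76
byte 2: 60 xor 65 = 05
byte 3: 0b xor 56 = 5d
byte 4: 50 xor 3d = 6d
byte 5: 37 xor 6c = 5b
byte 6: dc xor d0 = 0c
byte 7: 3d xor 27 = 1a
byte 8: 5e xor bd = e3
byte 9: 75 xor 49 = 3c
byte 10: d0 xor 5e = 8e
byte 11: e5 xor 89 = 6c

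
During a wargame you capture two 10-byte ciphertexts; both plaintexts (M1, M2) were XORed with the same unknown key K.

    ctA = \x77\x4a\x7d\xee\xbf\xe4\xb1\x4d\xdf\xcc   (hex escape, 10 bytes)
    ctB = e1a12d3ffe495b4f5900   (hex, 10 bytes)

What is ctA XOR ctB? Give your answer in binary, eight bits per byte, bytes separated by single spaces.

ctA ⊕ ctB = (M1 ⊕ K) ⊕ (M2 ⊕ K) = M1 ⊕ M2 — the shared key cancels under XOR.
119 ⊕ 225 = 150
 74 ⊕ 161 = 235
125 ⊕  45 =  80
238 ⊕  63 = 209
191 ⊕ 254 =  65
228 ⊕  73 = 173
177 ⊕  91 = 234
 77 ⊕  79 =   2
223 ⊕  89 = 134
204 ⊕   0 = 204

10010110 11101011 01010000 11010001 01000001 10101101 11101010 00000010 10000110 11001100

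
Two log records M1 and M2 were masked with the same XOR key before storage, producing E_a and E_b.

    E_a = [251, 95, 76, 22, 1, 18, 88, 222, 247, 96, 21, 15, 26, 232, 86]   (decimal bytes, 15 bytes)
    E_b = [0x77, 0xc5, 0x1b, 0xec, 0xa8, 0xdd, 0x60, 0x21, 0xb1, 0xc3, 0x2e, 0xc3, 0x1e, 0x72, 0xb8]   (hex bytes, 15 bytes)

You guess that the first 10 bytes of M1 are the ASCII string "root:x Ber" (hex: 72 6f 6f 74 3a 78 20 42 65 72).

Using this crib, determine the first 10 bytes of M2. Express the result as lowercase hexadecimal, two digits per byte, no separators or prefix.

fef5388e93b718bd23d1

First, E_a ⊕ E_b = (M1 ⊕ K) ⊕ (M2 ⊕ K) = M1 ⊕ M2, so the key drops out. Then M2 = (M1 ⊕ M2) ⊕ M1 over the first 10 bytes.
byte 0: (fb ⊕ 77) ⊕ 72 = 8c ⊕ 72 = fe
byte 1: (5f ⊕ c5) ⊕ 6f = 9a ⊕ 6f = f5
byte 2: (4c ⊕ 1b) ⊕ 6f = 57 ⊕ 6f = 38
byte 3: (16 ⊕ ec) ⊕ 74 = fa ⊕ 74 = 8e
byte 4: (01 ⊕ a8) ⊕ 3a = a9 ⊕ 3a = 93
byte 5: (12 ⊕ dd) ⊕ 78 = cf ⊕ 78 = b7
byte 6: (58 ⊕ 60) ⊕ 20 = 38 ⊕ 20 = 18
byte 7: (de ⊕ 21) ⊕ 42 = ff ⊕ 42 = bd
byte 8: (f7 ⊕ b1) ⊕ 65 = 46 ⊕ 65 = 23
byte 9: (60 ⊕ c3) ⊕ 72 = a3 ⊕ 72 = d1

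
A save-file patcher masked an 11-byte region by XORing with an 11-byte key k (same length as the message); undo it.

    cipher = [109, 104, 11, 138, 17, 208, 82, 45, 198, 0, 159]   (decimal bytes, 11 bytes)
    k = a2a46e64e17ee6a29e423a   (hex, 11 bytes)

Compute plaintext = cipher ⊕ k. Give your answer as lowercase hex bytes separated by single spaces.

cf cc 65 ee f0 ae b4 8f 58 42 a5

byte 0: 109 ⊕ 162 = 207
byte 1: 104 ⊕ 164 = 204
byte 2:  11 ⊕ 110 = 101
byte 3: 138 ⊕ 100 = 238
byte 4:  17 ⊕ 225 = 240
byte 5: 208 ⊕ 126 = 174
byte 6:  82 ⊕ 230 = 180
byte 7:  45 ⊕ 162 = 143
byte 8: 198 ⊕ 158 =  88
byte 9:   0 ⊕  66 =  66
byte 10: 159 ⊕  58 = 165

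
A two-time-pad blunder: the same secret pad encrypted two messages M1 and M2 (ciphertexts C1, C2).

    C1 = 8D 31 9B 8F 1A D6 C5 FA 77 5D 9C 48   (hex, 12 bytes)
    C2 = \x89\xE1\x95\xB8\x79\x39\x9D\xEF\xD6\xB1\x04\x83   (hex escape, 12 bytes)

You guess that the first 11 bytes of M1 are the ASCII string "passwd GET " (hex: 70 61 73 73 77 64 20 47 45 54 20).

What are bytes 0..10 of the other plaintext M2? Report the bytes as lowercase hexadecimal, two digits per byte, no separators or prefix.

First, C1 ⊕ C2 = (M1 ⊕ K) ⊕ (M2 ⊕ K) = M1 ⊕ M2, so the key drops out. Then M2 = (M1 ⊕ M2) ⊕ M1 over the first 11 bytes.
byte 0: (8d ⊕ 89) ⊕ 70 = 04 ⊕ 70 = 74
byte 1: (31 ⊕ e1) ⊕ 61 = d0 ⊕ 61 = b1
byte 2: (9b ⊕ 95) ⊕ 73 = 0e ⊕ 73 = 7d
byte 3: (8f ⊕ b8) ⊕ 73 = 37 ⊕ 73 = 44
byte 4: (1a ⊕ 79) ⊕ 77 = 63 ⊕ 77 = 14
byte 5: (d6 ⊕ 39) ⊕ 64 = ef ⊕ 64 = 8b
byte 6: (c5 ⊕ 9d) ⊕ 20 = 58 ⊕ 20 = 78
byte 7: (fa ⊕ ef) ⊕ 47 = 15 ⊕ 47 = 52
byte 8: (77 ⊕ d6) ⊕ 45 = a1 ⊕ 45 = e4
byte 9: (5d ⊕ b1) ⊕ 54 = ec ⊕ 54 = b8
byte 10: (9c ⊕ 04) ⊕ 20 = 98 ⊕ 20 = b8

74b17d44148b7852e4b8b8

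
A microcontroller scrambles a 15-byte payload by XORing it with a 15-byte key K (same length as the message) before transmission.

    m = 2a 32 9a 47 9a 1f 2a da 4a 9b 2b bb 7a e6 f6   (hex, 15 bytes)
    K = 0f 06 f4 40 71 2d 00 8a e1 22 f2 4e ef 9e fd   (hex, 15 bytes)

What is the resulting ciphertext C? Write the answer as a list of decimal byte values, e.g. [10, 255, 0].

XOR is its own inverse, so applying the key byte-wise gives the result directly.
byte 0: 2a ^ 0f = 25
byte 1: 32 ^ 06 = 34
byte 2: 9a ^ f4 = 6e
byte 3: 47 ^ 40 = 07
byte 4: 9a ^ 71 = eb
byte 5: 1f ^ 2d = 32
byte 6: 2a ^ 00 = 2a
byte 7: da ^ 8a = 50
byte 8: 4a ^ e1 = ab
byte 9: 9b ^ 22 = b9
byte 10: 2b ^ f2 = d9
byte 11: bb ^ 4e = f5
byte 12: 7a ^ ef = 95
byte 13: e6 ^ 9e = 78
byte 14: f6 ^ fd = 0b

[37, 52, 110, 7, 235, 50, 42, 80, 171, 185, 217, 245, 149, 120, 11]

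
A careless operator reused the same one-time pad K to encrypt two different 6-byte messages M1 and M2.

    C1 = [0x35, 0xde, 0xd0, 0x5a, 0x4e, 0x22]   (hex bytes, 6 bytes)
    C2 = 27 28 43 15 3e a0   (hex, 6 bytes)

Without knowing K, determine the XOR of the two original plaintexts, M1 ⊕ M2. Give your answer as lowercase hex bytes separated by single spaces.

C1 ⊕ C2 = (M1 ⊕ K) ⊕ (M2 ⊕ K) = M1 ⊕ M2 — the shared key cancels under XOR.
35 ^ 27 = 12
de ^ 28 = f6
d0 ^ 43 = 93
5a ^ 15 = 4f
4e ^ 3e = 70
22 ^ a0 = 82

12 f6 93 4f 70 82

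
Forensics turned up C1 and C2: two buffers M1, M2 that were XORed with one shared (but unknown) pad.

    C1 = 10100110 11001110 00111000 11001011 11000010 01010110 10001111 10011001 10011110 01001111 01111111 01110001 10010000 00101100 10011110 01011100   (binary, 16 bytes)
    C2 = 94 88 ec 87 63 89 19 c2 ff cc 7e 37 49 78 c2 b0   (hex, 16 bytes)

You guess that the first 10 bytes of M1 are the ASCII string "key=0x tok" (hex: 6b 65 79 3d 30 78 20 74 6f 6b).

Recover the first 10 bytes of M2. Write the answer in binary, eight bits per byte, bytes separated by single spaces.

01011001 00100011 10101101 01110001 10010001 10100111 10110110 00101111 00001110 11101000

First, C1 ⊕ C2 = (M1 ⊕ K) ⊕ (M2 ⊕ K) = M1 ⊕ M2, so the key drops out. Then M2 = (M1 ⊕ M2) ⊕ M1 over the first 10 bytes.
byte 0: (a6 XOR 94) XOR 6b = 32 XOR 6b = 59
byte 1: (ce XOR 88) XOR 65 = 46 XOR 65 = 23
byte 2: (38 XOR ec) XOR 79 = d4 XOR 79 = ad
byte 3: (cb XOR 87) XOR 3d = 4c XOR 3d = 71
byte 4: (c2 XOR 63) XOR 30 = a1 XOR 30 = 91
byte 5: (56 XOR 89) XOR 78 = df XOR 78 = a7
byte 6: (8f XOR 19) XOR 20 = 96 XOR 20 = b6
byte 7: (99 XOR c2) XOR 74 = 5b XOR 74 = 2f
byte 8: (9e XOR ff) XOR 6f = 61 XOR 6f = 0e
byte 9: (4f XOR cc) XOR 6b = 83 XOR 6b = e8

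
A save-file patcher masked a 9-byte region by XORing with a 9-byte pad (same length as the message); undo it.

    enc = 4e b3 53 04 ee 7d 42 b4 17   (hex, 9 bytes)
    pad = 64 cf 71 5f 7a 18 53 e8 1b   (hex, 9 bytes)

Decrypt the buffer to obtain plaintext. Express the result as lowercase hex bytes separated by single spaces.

2a 7c 22 5b 94 65 11 5c 0c

byte 0: 01001110 XOR 01100100 = 00101010
byte 1: 10110011 XOR 11001111 = 01111100
byte 2: 01010011 XOR 01110001 = 00100010
byte 3: 00000100 XOR 01011111 = 01011011
byte 4: 11101110 XOR 01111010 = 10010100
byte 5: 01111101 XOR 00011000 = 01100101
byte 6: 01000010 XOR 01010011 = 00010001
byte 7: 10110100 XOR 11101000 = 01011100
byte 8: 00010111 XOR 00011011 = 00001100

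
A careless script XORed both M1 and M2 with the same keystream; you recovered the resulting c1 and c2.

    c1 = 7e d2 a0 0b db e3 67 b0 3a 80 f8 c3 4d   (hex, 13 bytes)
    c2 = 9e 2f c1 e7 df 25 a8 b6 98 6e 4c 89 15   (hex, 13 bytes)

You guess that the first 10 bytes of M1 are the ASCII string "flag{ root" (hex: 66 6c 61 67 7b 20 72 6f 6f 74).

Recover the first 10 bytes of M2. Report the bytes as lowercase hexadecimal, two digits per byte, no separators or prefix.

8691008b7fe6bd69cd9a

First, c1 ⊕ c2 = (M1 ⊕ K) ⊕ (M2 ⊕ K) = M1 ⊕ M2, so the key drops out. Then M2 = (M1 ⊕ M2) ⊕ M1 over the first 10 bytes.
byte 0: (7e XOR 9e) XOR 66 = e0 XOR 66 = 86
byte 1: (d2 XOR 2f) XOR 6c = fd XOR 6c = 91
byte 2: (a0 XOR c1) XOR 61 = 61 XOR 61 = 00
byte 3: (0b XOR e7) XOR 67 = ec XOR 67 = 8b
byte 4: (db XOR df) XOR 7b = 04 XOR 7b = 7f
byte 5: (e3 XOR 25) XOR 20 = c6 XOR 20 = e6
byte 6: (67 XOR a8) XOR 72 = cf XOR 72 = bd
byte 7: (b0 XOR b6) XOR 6f = 06 XOR 6f = 69
byte 8: (3a XOR 98) XOR 6f = a2 XOR 6f = cd
byte 9: (80 XOR 6e) XOR 74 = ee XOR 74 = 9a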